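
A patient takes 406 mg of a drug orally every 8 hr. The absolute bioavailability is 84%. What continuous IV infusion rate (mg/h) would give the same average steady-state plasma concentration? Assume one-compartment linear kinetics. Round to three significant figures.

42.6 mg/h

Equivalent systemic input: infusion rate = F·D/τ.
Rate = 0.84 × 406 / 8 = 42.63 mg/h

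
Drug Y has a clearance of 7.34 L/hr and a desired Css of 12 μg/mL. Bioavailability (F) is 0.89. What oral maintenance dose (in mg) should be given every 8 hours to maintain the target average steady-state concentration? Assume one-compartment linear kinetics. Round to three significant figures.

D = CL × Css × τ / F = 7.340 × 12 × 8 / 0.89 = 791.7 mg

792 mg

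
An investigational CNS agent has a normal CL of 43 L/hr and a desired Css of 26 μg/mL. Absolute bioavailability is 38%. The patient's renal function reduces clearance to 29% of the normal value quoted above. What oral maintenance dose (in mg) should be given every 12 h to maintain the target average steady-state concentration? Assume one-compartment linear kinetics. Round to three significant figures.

10200 mg

Patient clearance = 0.29 × 43.00 = 12.47 L/h
D = CL × Css × τ / F = 12.47 × 26 × 12 / 0.38 = 10240 mg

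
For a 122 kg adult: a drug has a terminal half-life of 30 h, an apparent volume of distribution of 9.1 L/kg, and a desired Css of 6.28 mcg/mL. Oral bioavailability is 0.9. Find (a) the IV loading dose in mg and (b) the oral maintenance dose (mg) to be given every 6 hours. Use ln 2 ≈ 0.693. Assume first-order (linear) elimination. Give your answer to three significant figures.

Total Vd = 9.1 × 122 = 1110 L
LD = Vd × C = 1110 × 6.28 = 6971 mg
CL = 0.693 × Vd / t½ = 0.693 × 1110 / 30 = 25.64 L/h
D = CL × Css × τ / F = 25.64 × 6.28 × 6 / 0.9 = 1073 mg

(a) 6970 mg; (b) 1070 mg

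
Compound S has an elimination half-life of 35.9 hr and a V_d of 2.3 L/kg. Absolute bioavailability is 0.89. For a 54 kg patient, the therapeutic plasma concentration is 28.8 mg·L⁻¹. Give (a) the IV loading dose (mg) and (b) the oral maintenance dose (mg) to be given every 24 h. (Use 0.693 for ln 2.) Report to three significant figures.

(a) 3580 mg; (b) 1860 mg

Vd(total) = 54 kg × 2.3 L/kg = 124.2 L
LD = Vd × C = 124.2 × 28.8 = 3577 mg
CL = 0.693 × Vd / t½ = 0.693 × 124.2 / 35.9 = 2.398 L/h
D = CL × Css × τ / F = 2.398 × 28.8 × 24 / 0.89 = 1862 mg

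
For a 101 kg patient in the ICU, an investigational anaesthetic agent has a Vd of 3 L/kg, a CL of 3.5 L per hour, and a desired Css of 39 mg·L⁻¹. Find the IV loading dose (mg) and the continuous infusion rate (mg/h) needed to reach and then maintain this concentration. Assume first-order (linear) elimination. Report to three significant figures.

Vd(total) = 101 kg × 3 L/kg = 303.0 L
Loading: fill Vd to C_target → 303.0 L × 39 mg/L = 11820 mg
Maintenance: replace elimination → rate = CL × Css = 3.500 × 39 = 136.5 mg/h

(a) 11800 mg; (b) 137 mg/h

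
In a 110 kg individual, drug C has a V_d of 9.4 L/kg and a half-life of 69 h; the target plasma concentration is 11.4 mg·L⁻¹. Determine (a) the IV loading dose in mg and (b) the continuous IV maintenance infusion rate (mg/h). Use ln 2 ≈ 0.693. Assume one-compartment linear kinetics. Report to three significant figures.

Vd(total) = 110 kg × 9.4 L/kg = 1034 L
LD = Vd × C = 1034 × 11.4 = 11790 mg
CL = 0.693 × Vd / t½ = 0.693 × 1034 / 69 = 10.38 L/h
Infusion rate = CL × Css = 10.38 × 11.4 = 118.3 mg/h

(a) 11800 mg; (b) 118 mg/h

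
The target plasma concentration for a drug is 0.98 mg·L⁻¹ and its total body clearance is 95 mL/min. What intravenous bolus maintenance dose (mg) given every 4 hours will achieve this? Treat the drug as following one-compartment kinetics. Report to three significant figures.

22.3 mg

CL = 95 mL/min × 60/1000 = 5.700 L/h
D = CL × Css × τ = 5.700 × 0.98 × 4 = 22.34 mg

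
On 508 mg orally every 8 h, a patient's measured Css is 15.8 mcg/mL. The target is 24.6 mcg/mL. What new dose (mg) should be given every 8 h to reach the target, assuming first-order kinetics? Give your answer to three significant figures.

791 mg

For first-order elimination, Css ∝ F·D/(CL·τ); F and CL are unchanged, so Css ∝ D/τ.
D₂ = D₁ × (Css,target / Css,current) = 508 × 24.6/15.8 = 790.9 mg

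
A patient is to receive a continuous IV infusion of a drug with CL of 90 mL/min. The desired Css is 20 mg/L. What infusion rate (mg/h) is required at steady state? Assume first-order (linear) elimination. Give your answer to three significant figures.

108 mg/h

Convert clearance: 90 mL/min × 60 min/h ÷ 1000 mL/L = 5.400 L/h
At steady state, infusion rate equals elimination rate: rate in = CL × Css.
Infusion rate = CL · Css = 5.400 L/h × 20 mg/L = 108.0 mg/h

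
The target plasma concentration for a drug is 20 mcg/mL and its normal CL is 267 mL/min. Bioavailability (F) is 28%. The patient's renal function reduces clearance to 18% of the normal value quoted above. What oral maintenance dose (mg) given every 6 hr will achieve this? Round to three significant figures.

Convert clearance: 267 mL/min × 60 min/h ÷ 1000 mL/L = 16.02 L/h
Patient clearance = 0.18 × 16.02 = 2.884 L/h
D = CL × Css × τ / F = 2.884 × 20 × 6 / 0.28 = 1236 mg

1240 mg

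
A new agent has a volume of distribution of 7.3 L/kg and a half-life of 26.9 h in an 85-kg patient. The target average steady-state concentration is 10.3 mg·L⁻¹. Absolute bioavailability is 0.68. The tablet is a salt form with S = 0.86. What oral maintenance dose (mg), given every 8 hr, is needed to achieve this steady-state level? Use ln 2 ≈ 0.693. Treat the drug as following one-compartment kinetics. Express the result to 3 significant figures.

Vd = 7.3 L/kg × 85 kg = 620.5 L
CL = 0.693 × Vd / t½ = 0.693 × 620.5 / 26.9 = 15.99 L/h
D = CL × Css × τ / F / S = 15.99 × 10.3 × 8 / 0.68 / 0.86 = 2253 mg

2250 mg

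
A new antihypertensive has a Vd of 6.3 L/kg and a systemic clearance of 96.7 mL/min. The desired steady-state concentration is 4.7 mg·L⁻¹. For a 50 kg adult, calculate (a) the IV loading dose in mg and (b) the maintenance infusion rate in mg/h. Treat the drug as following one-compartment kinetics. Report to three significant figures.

(a) 1480 mg; (b) 27.3 mg/h

Total Vd = 6.3 × 50 = 315.0 L
Loading dose = Vd × C = 315.0 × 4.7 = 1481 mg
CL = 96.7 mL/min × 60/1000 = 5.802 L/h
Maintenance infusion rate = CL × Css = 5.802 × 4.7 = 27.27 mg/h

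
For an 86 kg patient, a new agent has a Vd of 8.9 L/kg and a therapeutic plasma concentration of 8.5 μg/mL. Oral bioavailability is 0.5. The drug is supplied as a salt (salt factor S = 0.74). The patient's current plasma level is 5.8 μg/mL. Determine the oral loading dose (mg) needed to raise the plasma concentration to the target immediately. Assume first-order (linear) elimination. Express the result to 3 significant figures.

Vd = 8.9 L/kg × 86 kg = 765.4 L
Concentration deficit ΔC = 8.5 − 5.8 = 2.700 mg/L
LD = Vd × ΔC / F / S = 765.4 × 2.700 / 0.5 / 0.74 = 5585 mg

5590 mg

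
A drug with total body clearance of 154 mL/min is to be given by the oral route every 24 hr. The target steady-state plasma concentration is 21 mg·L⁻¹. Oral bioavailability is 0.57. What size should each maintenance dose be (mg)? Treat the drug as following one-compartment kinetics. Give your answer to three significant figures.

CL = 154 mL/min = 154 × 0.06 = 9.240 L/h
At steady state, dose per interval replaces the amount cleared in that interval: F·D/τ = CL·Css.
D = CL × Css × τ / F = 9.240 × 21 × 24 / 0.57 = 8170 mg

8170 mg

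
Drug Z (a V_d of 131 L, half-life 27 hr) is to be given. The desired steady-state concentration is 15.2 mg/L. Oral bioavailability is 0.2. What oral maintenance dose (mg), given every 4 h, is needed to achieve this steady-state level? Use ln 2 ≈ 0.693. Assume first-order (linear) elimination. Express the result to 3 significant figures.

1020 mg

k = 0.693/27 = 0.02567 h⁻¹, so CL = k·Vd = 0.02567 × 131.0 = 3.363 L/h
D = CL × Css × τ / F = 3.363 × 15.2 × 4 / 0.2 = 1022 mg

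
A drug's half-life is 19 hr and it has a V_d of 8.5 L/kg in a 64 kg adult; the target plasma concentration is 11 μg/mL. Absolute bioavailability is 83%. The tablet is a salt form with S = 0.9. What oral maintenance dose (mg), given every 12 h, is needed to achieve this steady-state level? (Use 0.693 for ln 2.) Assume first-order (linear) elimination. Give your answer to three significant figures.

3510 mg

Total Vd = 8.5 × 64 = 544.0 L
CL = ln 2 · Vd / t½ = 0.693 × 544.0 / 19 = 19.84 L/h
D = CL × Css × τ / F / S = 19.84 × 11 × 12 / 0.83 / 0.9 = 3506 mg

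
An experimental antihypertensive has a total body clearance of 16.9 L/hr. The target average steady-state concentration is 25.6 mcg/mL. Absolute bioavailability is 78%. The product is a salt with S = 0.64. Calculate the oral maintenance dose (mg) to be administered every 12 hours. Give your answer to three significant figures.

10400 mg

D = CL × Css × τ / F / S = 16.90 × 25.6 × 12 / 0.78 / 0.64 = 10400 mg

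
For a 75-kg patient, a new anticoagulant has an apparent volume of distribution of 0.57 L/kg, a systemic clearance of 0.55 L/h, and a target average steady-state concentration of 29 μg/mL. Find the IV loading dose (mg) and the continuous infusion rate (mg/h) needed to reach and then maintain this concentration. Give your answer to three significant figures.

(a) 1240 mg; (b) 16.0 mg/h

Vd = 0.57 L/kg × 75 kg = 42.75 L
Loading: fill Vd to C_target → 42.75 L × 29 mg/L = 1240 mg
Maintenance: replace elimination → rate = CL × Css = 0.5500 × 29 = 15.95 mg/h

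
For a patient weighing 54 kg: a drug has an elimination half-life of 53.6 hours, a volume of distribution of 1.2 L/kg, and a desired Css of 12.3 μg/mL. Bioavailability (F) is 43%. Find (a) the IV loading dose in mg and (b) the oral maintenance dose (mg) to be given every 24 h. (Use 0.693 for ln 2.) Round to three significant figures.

(a) 797 mg; (b) 575 mg

Vd = 1.2 L/kg × 54 kg = 64.80 L
LD = Vd × C = 64.80 × 12.3 = 797.0 mg
CL = 0.693 × Vd / t½ = 0.693 × 64.80 / 53.6 = 0.8378 L/h
D = CL × Css × τ / F = 0.8378 × 12.3 × 24 / 0.43 = 575.2 mg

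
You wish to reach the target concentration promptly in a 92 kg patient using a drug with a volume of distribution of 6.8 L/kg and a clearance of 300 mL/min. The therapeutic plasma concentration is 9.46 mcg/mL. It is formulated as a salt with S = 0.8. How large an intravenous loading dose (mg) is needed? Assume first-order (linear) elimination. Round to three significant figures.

7400 mg

Vd = 6.8 L/kg × 92 kg = 625.6 L
LD = Vd × C / S = 625.6 × 9.460 / 0.8 = 7398 mg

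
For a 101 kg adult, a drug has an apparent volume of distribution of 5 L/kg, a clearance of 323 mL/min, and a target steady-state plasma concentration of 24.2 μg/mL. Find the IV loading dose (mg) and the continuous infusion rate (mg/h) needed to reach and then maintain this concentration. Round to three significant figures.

(a) 12200 mg; (b) 469 mg/h

Total Vd = 5 × 101 = 505.0 L
Loading dose = Vd × C = 505.0 × 24.2 = 12220 mg
CL = 323 mL/min = 323 × 0.06 = 19.38 L/h
Maintenance infusion rate = CL × Css = 19.38 × 24.2 = 469.0 mg/h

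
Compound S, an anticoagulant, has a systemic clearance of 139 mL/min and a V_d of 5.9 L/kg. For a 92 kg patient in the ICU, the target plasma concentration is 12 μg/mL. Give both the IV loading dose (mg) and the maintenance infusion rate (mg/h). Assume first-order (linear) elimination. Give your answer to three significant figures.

(a) 6510 mg; (b) 100 mg/h

Vd(total) = 92 kg × 5.9 L/kg = 542.8 L
LD = Vd · C_target = 542.8 × 12 = 6514 mg
CL = 139 mL/min × 60/1000 = 8.340 L/h
Infusion rate = 8.340 L/h × 12 mg/L = 100.1 mg/h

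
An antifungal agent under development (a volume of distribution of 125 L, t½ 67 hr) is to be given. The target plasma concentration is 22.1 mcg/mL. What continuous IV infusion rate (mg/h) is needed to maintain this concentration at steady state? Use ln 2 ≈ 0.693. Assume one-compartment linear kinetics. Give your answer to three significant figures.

CL = 0.693 × Vd / t½ = 0.693 × 125.0 / 67 = 1.293 L/h
Infusion rate = CL × Css = 1.293 × 22.1 = 28.58 mg/h

28.6 mg/h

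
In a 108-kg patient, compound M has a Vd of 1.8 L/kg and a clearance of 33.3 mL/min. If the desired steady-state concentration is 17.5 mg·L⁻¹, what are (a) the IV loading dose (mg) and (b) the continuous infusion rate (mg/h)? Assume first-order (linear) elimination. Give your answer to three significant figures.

(a) 3400 mg; (b) 35.0 mg/h

Total Vd = 1.8 × 108 = 194.4 L
LD = Vd · C_target = 194.4 × 17.5 = 3402 mg
CL = 33.3 mL/min × 60/1000 = 1.998 L/h
Maintenance: replace elimination → rate = CL × Css = 1.998 × 17.5 = 34.97 mg/h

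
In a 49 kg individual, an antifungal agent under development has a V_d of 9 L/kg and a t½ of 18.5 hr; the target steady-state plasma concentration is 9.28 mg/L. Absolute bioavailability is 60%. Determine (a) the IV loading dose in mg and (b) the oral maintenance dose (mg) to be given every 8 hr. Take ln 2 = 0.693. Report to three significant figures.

(a) 4090 mg; (b) 2040 mg

Vd = 9 L/kg × 49 kg = 441.0 L
LD = Vd × C = 441.0 × 9.28 = 4092 mg
CL = 0.693 × Vd / t½ = 0.693 × 441.0 / 18.5 = 16.52 L/h
D = CL × Css × τ / F = 16.52 × 9.28 × 8 / 0.6 = 2044 mg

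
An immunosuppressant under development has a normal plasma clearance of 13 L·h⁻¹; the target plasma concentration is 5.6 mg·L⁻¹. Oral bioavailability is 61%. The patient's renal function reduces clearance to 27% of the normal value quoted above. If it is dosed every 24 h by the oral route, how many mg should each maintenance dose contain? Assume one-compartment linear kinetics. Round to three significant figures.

773 mg

Patient clearance = 0.27 × 13.00 = 3.510 L/h
D = CL × Css × τ / F = 3.510 × 5.6 × 24 / 0.61 = 773.4 mg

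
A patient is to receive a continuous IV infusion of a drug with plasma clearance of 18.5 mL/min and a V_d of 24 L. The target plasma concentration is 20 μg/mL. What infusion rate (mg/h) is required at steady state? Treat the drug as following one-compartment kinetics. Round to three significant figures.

22.2 mg/h

CL = 18.5 mL/min × 60/1000 = 1.110 L/h
At steady state, infusion rate equals elimination rate: rate in = CL × Css.
R₀ = 1.110 × 20 = 22.20 mg/h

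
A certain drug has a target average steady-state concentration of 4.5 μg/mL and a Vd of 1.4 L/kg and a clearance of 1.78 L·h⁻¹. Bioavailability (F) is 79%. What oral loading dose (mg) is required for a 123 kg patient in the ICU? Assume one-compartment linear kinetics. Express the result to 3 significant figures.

981 mg

Total Vd = 1.4 × 123 = 172.2 L
The loading dose fills Vd to the target concentration; clearance is irrelevant here.
LD = Vd × C / F = 172.2 × 4.500 / 0.79 = 980.9 mg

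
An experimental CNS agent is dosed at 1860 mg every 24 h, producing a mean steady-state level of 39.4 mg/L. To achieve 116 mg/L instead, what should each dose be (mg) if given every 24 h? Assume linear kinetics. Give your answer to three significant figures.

With linear kinetics, Css is proportional to dose rate (D/τ) at fixed clearance.
D₂ = D₁ × (Css,target / Css,current) = 1860 × 116/39.4 = 5476 mg

5480 mg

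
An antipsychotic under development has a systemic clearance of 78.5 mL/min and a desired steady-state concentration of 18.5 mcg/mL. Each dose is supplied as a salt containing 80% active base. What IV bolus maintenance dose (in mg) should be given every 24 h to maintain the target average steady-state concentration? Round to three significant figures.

2610 mg

CL = 78.5 mL/min = 78.5 × 0.06 = 4.710 L/h
D = CL × Css × τ / S = 4.710 × 18.5 × 24 / 0.8 = 2614 mg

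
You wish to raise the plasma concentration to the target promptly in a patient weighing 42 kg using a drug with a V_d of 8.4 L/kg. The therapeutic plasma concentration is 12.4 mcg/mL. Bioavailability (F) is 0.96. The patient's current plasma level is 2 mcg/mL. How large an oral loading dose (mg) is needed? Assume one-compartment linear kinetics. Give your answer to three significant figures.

Vd = 8.4 L/kg × 42 kg = 352.8 L
The loading dose fills Vd to the target concentration.
Concentration deficit ΔC = 12.4 − 2 = 10.40 mg/L
LD = Vd × ΔC / F = 352.8 × 10.40 / 0.96 = 3822 mg

3820 mg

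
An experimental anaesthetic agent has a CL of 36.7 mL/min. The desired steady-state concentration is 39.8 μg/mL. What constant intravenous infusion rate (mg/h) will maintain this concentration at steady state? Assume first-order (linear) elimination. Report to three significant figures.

Convert clearance: 36.7 mL/min × 60 min/h ÷ 1000 mL/L = 2.202 L/h
At steady state, infusion rate equals elimination rate: rate in = CL × Css.
R₀ = 2.202 × 39.8 = 87.64 mg/h

87.6 mg/h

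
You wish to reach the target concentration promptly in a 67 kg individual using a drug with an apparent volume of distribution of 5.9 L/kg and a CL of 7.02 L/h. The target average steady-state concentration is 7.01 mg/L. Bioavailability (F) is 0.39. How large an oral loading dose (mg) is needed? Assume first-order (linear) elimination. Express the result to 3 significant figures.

7110 mg

Vd = 5.9 L/kg × 67 kg = 395.3 L
LD = Vd × C / F = 395.3 × 7.010 / 0.39 = 7105 mg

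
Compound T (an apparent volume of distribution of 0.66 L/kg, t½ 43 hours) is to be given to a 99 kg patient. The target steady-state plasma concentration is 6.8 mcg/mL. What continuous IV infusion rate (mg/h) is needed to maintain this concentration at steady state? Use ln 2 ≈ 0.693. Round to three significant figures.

7.16 mg/h

Total Vd = 0.66 × 99 = 65.34 L
CL = 0.693 × Vd / t½ = 0.693 × 65.34 / 43 = 1.053 L/h
Infusion rate = CL × Css = 1.053 × 6.8 = 7.160 mg/h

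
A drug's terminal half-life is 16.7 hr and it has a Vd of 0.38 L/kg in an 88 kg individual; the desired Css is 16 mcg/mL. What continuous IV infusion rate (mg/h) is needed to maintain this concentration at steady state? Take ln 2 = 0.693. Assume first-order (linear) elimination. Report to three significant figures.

22.2 mg/h

Total Vd = 0.38 × 88 = 33.44 L
k = 0.693/16.7 = 0.04150 h⁻¹, so CL = k·Vd = 0.04150 × 33.44 = 1.388 L/h
Infusion rate = CL × Css = 1.388 × 16 = 22.21 mg/h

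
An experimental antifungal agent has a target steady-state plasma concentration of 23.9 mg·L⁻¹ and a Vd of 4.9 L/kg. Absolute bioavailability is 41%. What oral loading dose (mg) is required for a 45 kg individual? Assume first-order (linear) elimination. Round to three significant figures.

Vd(total) = 45 kg × 4.9 L/kg = 220.5 L
LD = Vd × C / F = 220.5 × 23.90 / 0.41 = 12850 mg

12900 mg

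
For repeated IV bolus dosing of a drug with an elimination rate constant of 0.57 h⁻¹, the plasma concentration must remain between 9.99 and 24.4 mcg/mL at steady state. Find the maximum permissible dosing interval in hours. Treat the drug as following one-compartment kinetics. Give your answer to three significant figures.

Between IV bolus doses, concentration decays as C = C₀·e^(−kτ), so C_peak/C_trough = e^(kτ).
τ_max = ln(C_peak/C_trough) / k = ln(24.4/9.99) / 0.5700 = 0.8930 / 0.5700 = 1.567 h

1.57 h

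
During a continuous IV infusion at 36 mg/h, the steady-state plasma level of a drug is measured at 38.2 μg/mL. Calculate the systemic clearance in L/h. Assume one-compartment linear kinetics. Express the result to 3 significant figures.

At steady state, infusion rate = CL × Css, so CL = rate / Css.
CL = 36 / 38.2 = 0.9424 L/h

0.942 L/h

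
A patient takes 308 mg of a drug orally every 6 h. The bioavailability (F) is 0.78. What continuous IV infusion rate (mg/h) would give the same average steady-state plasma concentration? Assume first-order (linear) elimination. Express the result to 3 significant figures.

40.0 mg/h

Equivalent systemic input: infusion rate = F·D/τ.
Rate = 0.78 × 308 / 6 = 40.04 mg/h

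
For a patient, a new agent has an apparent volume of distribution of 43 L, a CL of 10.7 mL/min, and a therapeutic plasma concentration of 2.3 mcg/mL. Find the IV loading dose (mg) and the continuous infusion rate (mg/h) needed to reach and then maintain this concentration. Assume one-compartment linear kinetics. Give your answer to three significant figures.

(a) 98.9 mg; (b) 1.48 mg/h

Loading dose = Vd × C = 43.00 × 2.3 = 98.90 mg
CL = 10.7 mL/min = 10.7 × 0.06 = 0.6420 L/h
Maintenance: replace elimination → rate = CL × Css = 0.6420 × 2.3 = 1.477 mg/h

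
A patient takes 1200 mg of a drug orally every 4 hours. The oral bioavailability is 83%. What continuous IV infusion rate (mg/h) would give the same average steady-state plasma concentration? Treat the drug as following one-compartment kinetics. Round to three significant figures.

Equivalent systemic input: infusion rate = F·D/τ.
Rate = 0.83 × 1200 / 4 = 249.0 mg/h

249 mg/h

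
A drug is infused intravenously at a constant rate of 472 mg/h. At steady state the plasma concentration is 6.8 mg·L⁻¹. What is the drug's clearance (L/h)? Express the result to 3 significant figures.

At steady state, infusion rate = CL × Css, so CL = rate / Css.
CL = 472 / 6.8 = 69.41 L/h

69.4 L/h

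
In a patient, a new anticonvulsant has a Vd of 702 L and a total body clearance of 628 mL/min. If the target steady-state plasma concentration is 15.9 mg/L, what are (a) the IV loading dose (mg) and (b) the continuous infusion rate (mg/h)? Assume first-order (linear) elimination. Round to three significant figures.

(a) 11200 mg; (b) 599 mg/h

Loading: fill Vd to C_target → 702.0 L × 15.9 mg/L = 11160 mg
CL = 628 mL/min = 628 × 0.06 = 37.68 L/h
Maintenance infusion rate = CL × Css = 37.68 × 15.9 = 599.1 mg/h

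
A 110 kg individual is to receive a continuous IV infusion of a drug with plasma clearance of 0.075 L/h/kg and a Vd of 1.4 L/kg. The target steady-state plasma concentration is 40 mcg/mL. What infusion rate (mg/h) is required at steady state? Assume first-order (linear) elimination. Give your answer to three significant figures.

330 mg/h

CL = 0.075 L/h/kg × 110 kg = 8.250 L/h
Vd does not affect the maintenance rate; only clearance governs steady-state input.
Infusion rate = CL · Css = 8.250 L/h × 40 mg/L = 330.0 mg/h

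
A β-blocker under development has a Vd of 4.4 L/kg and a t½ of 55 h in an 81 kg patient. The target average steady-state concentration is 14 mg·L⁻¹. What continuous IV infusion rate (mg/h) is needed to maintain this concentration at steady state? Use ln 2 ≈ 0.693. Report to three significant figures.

62.9 mg/h

Vd = 4.4 L/kg × 81 kg = 356.4 L
CL = ln 2 · Vd / t½ = 0.693 × 356.4 / 55 = 4.491 L/h
Infusion rate = CL × Css = 4.491 × 14 = 62.87 mg/h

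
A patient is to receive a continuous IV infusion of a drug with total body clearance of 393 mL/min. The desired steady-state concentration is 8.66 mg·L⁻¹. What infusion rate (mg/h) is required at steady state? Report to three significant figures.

204 mg/h

CL = 393 mL/min × 60/1000 = 23.58 L/h
At steady state, infusion rate equals elimination rate: rate in = CL × Css.
Infusion rate = CL · Css = 23.58 L/h × 8.66 mg/L = 204.2 mg/h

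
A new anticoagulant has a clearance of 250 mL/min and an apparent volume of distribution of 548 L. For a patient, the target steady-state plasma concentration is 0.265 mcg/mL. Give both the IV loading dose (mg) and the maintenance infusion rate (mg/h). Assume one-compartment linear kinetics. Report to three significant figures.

(a) 145 mg; (b) 3.98 mg/h

Loading dose = Vd × C = 548.0 × 0.265 = 145.2 mg
CL = 250 mL/min = 250 × 0.06 = 15.00 L/h
Maintenance: replace elimination → rate = CL × Css = 15.00 × 0.265 = 3.975 mg/h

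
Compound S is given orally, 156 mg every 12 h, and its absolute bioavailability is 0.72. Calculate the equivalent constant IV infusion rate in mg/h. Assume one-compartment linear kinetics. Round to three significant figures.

9.36 mg/h

Equivalent systemic input: infusion rate = F·D/τ.
Rate = 0.72 × 156 / 12 = 9.360 mg/h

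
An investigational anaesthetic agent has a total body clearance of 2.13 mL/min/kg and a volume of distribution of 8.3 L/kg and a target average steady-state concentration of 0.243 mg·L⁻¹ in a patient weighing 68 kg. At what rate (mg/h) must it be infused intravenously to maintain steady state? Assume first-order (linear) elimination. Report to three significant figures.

2.11 mg/h

CL = 2.13 mL/min/kg × 68 kg = 144.8 mL/min = 144.8 × 60/1000 = 8.688 L/h
Infusion rate = CL · Css = 8.688 L/h × 0.243 mg/L = 2.111 mg/h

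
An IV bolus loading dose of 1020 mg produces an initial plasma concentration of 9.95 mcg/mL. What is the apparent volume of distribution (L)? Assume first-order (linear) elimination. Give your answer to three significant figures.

103 L

Immediately after an IV bolus, C₀ = Dose / Vd, so Vd = Dose / C₀.
Vd = 1020 / 9.95 = 102.5 L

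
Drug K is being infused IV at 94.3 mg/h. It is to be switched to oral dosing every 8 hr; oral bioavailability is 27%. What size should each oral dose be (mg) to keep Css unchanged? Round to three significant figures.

To maintain the same Css, the systemic dosing rate must be unchanged: F·D/τ = infusion rate.
D = rate × τ / F = 94.3 × 8 / 0.27 = 2794 mg

2790 mg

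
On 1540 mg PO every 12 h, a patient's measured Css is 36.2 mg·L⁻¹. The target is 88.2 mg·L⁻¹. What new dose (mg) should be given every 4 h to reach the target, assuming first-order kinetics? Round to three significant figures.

1250 mg

With linear kinetics, Css is proportional to dose rate (D/τ) at fixed clearance.
D₂ = D₁ × (Css,target / Css,current) × (τ₂/τ₁) = 1540 × (88.2/36.2) × (4/12) = 1251 mg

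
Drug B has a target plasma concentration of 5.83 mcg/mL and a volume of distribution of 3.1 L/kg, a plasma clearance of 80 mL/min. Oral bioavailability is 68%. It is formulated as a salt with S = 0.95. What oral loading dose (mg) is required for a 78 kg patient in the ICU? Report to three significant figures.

2180 mg

Total Vd = 3.1 × 78 = 241.8 L
LD = Vd × C / F / S = 241.8 × 5.830 / 0.68 / 0.95 = 2182 mg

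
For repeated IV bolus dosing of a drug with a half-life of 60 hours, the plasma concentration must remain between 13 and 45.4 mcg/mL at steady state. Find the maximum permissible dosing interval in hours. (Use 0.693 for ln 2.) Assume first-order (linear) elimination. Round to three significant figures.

108 h

k = 0.693 / t½ = 0.693 / 60 = 0.01155 h⁻¹
Between IV bolus doses, concentration decays as C = C₀·e^(−kτ), so C_peak/C_trough = e^(kτ).
τ_max = ln(C_peak/C_trough) / k = ln(45.4/13) / 0.01155 = 1.251 / 0.01155 = 108.3 h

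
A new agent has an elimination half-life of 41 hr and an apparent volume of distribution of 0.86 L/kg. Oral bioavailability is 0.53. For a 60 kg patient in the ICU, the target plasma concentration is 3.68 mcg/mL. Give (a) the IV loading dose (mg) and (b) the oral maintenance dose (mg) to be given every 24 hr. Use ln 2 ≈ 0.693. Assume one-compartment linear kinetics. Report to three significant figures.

(a) 190 mg; (b) 145 mg

Total Vd = 0.86 × 60 = 51.60 L
LD = Vd × C = 51.60 × 3.68 = 189.9 mg
CL = 0.693 × Vd / t½ = 0.693 × 51.60 / 41 = 0.8722 L/h
D = CL × Css × τ / F = 0.8722 × 3.68 × 24 / 0.53 = 145.3 mg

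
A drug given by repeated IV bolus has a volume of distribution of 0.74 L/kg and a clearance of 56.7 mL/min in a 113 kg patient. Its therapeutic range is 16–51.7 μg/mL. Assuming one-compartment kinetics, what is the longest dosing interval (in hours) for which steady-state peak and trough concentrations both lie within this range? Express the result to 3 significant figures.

28.8 h

Vd = 0.74 L/kg × 113 kg = 83.62 L
CL = 56.7 mL/min × 60/1000 = 3.402 L/h
k = CL / Vd = 3.402 / 83.62 = 0.04068 h⁻¹
Between IV bolus doses, concentration decays as C = C₀·e^(−kτ), so C_peak/C_trough = e^(kτ).
τ_max = ln(C_peak/C_trough) / k = ln(51.7/16) / 0.04068 = 1.173 / 0.04068 = 28.83 h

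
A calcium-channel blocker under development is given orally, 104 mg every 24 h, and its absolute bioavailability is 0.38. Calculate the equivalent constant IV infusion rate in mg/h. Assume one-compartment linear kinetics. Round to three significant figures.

1.65 mg/h

Equivalent systemic input: infusion rate = F·D/τ.
Rate = 0.38 × 104 / 24 = 1.647 mg/h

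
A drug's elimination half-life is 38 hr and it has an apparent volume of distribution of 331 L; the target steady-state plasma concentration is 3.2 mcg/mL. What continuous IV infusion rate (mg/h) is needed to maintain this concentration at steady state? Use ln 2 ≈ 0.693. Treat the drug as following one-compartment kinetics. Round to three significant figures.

19.3 mg/h

CL = ln 2 · Vd / t½ = 0.693 × 331.0 / 38 = 6.036 L/h
Infusion rate = CL × Css = 6.036 × 3.2 = 19.32 mg/h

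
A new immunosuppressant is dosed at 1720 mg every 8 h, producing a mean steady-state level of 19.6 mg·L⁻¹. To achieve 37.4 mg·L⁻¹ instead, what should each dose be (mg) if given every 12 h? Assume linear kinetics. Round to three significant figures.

For first-order elimination, Css ∝ F·D/(CL·τ); F and CL are unchanged, so Css ∝ D/τ.
D₂ = D₁ × (Css,target / Css,current) × (τ₂/τ₁) = 1720 × (37.4/19.6) × (12/8) = 4923 mg

4920 mg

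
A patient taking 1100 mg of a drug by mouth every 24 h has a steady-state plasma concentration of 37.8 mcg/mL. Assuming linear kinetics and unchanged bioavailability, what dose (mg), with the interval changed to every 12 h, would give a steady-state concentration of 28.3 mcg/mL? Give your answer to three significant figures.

412 mg

For first-order elimination, Css ∝ F·D/(CL·τ); F and CL are unchanged, so Css ∝ D/τ.
D₂ = D₁ × (Css,target / Css,current) × (τ₂/τ₁) = 1100 × (28.3/37.8) × (12/24) = 411.8 mg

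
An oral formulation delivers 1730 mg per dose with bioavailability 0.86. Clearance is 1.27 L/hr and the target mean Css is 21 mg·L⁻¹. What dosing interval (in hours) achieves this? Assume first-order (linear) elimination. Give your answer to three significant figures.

55.8 h

F·D/τ = CL·Css → τ = F·D / (CL·Css).
τ = 0.86 × 1730 / (1.27 × 21) = 55.79 h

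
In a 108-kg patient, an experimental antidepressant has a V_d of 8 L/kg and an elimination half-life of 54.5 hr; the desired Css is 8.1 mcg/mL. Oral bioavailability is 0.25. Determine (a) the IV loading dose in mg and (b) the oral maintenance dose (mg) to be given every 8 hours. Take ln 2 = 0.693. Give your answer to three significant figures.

Vd = 8 L/kg × 108 kg = 864.0 L
LD = Vd × C = 864.0 × 8.1 = 6998 mg
CL = 0.693 × Vd / t½ = 0.693 × 864.0 / 54.5 = 10.99 L/h
D = CL × Css × τ / F = 10.99 × 8.1 × 8 / 0.25 = 2849 mg

(a) 7000 mg; (b) 2850 mg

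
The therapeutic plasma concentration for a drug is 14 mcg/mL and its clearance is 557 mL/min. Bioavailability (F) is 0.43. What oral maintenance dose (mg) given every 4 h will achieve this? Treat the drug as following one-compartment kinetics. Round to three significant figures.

CL = 557 mL/min × 60/1000 = 33.42 L/h
At steady state, dose per interval replaces the amount cleared in that interval: F·D/τ = CL·Css.
D = CL × Css × τ / F = 33.42 × 14 × 4 / 0.43 = 4352 mg

4350 mg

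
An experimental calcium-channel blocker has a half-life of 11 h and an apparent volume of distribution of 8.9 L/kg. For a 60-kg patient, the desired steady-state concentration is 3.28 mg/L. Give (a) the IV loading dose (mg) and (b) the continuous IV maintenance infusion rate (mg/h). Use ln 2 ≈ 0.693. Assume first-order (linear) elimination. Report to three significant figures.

(a) 1750 mg; (b) 110 mg/h

Vd = 8.9 L/kg × 60 kg = 534.0 L
LD = Vd × C = 534.0 × 3.28 = 1752 mg
CL = 0.693 × Vd / t½ = 0.693 × 534.0 / 11 = 33.64 L/h
Infusion rate = CL × Css = 33.64 × 3.28 = 110.3 mg/h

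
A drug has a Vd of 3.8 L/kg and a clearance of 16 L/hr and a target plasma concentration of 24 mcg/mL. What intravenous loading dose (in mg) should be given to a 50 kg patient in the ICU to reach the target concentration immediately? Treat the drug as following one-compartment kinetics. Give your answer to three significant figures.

4560 mg

Vd(total) = 50 kg × 3.8 L/kg = 190.0 L
The loading dose fills Vd to the target concentration; clearance is irrelevant here.
LD = Vd × C = 190.0 × 24.00 = 4560 mg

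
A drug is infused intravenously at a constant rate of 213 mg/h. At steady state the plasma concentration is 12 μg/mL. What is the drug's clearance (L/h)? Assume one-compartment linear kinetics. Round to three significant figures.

At steady state, infusion rate = CL × Css, so CL = rate / Css.
CL = 213 / 12 = 17.75 L/h

17.8 L/h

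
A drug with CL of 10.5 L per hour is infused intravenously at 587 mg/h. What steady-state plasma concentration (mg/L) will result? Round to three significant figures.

Css = rate / CL = 587 / 10.50 = 55.90 mg/L

55.9 mg/L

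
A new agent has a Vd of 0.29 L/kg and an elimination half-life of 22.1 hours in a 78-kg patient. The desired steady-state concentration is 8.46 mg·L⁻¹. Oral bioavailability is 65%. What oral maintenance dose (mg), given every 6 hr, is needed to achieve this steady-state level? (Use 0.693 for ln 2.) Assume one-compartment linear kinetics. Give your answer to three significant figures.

55.4 mg

Vd = 0.29 L/kg × 78 kg = 22.62 L
CL = 0.693 × Vd / t½ = 0.693 × 22.62 / 22.1 = 0.7093 L/h
D = CL × Css × τ / F = 0.7093 × 8.46 × 6 / 0.65 = 55.39 mg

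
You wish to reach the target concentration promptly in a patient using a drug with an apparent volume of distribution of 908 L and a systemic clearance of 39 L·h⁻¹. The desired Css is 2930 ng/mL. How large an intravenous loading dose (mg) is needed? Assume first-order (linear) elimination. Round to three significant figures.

2660 mg

C = 2930 ng/mL = 2.930 mg/L
The loading dose fills Vd to the target concentration; clearance is irrelevant here.
LD = Vd × C = 908.0 × 2.930 = 2660 mg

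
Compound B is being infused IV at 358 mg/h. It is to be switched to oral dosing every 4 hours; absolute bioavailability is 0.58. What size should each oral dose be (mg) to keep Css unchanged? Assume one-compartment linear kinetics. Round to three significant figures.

2470 mg

To maintain the same Css, the systemic dosing rate must be unchanged: F·D/τ = infusion rate.
D = rate × τ / F = 358 × 4 / 0.58 = 2469 mg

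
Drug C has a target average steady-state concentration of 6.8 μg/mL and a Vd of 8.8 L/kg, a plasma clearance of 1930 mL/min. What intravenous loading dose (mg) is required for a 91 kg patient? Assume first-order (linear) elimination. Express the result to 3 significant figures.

5450 mg

Vd = 8.8 L/kg × 91 kg = 800.8 L
LD = Vd × C = 800.8 × 6.800 = 5445 mg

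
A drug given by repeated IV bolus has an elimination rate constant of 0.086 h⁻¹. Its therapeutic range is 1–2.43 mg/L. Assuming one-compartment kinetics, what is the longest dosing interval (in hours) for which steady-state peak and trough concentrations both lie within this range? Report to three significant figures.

10.3 h

Between IV bolus doses, concentration decays as C = C₀·e^(−kτ), so C_peak/C_trough = e^(kτ).
τ_max = ln(C_peak/C_trough) / k = ln(2.43/1) / 0.08600 = 0.8879 / 0.08600 = 10.32 h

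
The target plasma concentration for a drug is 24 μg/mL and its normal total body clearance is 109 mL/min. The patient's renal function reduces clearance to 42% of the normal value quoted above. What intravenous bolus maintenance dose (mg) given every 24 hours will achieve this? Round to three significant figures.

Convert clearance: 109 mL/min × 60 min/h ÷ 1000 mL/L = 6.540 L/h
Patient clearance = 0.42 × 6.540 = 2.747 L/h
D = CL × Css × τ = 2.747 × 24 × 24 = 1582 mg

1580 mg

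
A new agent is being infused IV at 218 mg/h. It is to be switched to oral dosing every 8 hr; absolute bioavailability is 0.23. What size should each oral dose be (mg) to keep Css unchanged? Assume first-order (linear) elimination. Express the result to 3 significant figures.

7580 mg

To maintain the same Css, the systemic dosing rate must be unchanged: F·D/τ = infusion rate.
D = rate × τ / F = 218 × 8 / 0.23 = 7583 mg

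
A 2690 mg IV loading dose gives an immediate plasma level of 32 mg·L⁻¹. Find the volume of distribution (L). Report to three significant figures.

Immediately after an IV bolus, C₀ = Dose / Vd, so Vd = Dose / C₀.
Vd = 2690 / 32 = 84.06 L

84.1 L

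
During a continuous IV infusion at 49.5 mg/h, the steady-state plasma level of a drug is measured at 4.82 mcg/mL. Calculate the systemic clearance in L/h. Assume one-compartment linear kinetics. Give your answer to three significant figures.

10.3 L/h

At steady state, infusion rate = CL × Css, so CL = rate / Css.
CL = 49.5 / 4.82 = 10.27 L/h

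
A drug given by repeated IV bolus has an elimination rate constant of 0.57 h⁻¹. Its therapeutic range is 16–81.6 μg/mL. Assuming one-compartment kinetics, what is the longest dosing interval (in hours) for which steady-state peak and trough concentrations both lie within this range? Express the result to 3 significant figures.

2.86 h

Between IV bolus doses, concentration decays as C = C₀·e^(−kτ), so C_peak/C_trough = e^(kτ).
τ_max = ln(C_peak/C_trough) / k = ln(81.6/16) / 0.5700 = 1.629 / 0.5700 = 2.858 h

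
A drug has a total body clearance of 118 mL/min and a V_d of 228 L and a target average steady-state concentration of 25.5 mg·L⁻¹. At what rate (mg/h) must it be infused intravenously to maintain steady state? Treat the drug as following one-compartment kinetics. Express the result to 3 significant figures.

181 mg/h

Convert clearance: 118 mL/min × 60 min/h ÷ 1000 mL/L = 7.080 L/h
Maintenance depends on clearance, not Vd — rate in must match rate out.
Rate = CL × Css = 7.080 × 25.5 = 180.5 mg/h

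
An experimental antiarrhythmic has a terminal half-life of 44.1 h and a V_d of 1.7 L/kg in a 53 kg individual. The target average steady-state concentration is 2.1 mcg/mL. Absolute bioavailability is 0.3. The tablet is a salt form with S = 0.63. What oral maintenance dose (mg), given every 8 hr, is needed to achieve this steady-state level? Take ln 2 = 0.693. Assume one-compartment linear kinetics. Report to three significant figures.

Vd = 1.7 L/kg × 53 kg = 90.10 L
CL = 0.693 × Vd / t½ = 0.693 × 90.10 / 44.1 = 1.416 L/h
D = CL × Css × τ / F / S = 1.416 × 2.1 × 8 / 0.3 / 0.63 = 125.9 mg

126 mg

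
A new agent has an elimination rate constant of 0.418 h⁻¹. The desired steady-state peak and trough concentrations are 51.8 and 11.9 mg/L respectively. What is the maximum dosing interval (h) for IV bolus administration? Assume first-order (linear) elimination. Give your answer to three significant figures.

Between IV bolus doses, concentration decays as C = C₀·e^(−kτ), so C_peak/C_trough = e^(kτ).
τ_max = ln(C_peak/C_trough) / k = ln(51.8/11.9) / 0.4180 = 1.471 / 0.4180 = 3.519 h

3.52 h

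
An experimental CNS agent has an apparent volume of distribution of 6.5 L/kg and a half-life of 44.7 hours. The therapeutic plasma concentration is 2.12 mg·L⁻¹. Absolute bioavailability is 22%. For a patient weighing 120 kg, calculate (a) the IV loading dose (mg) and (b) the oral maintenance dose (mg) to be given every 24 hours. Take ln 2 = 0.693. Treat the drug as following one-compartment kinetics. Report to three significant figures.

Total Vd = 6.5 × 120 = 780.0 L
LD = Vd × C = 780.0 × 2.12 = 1654 mg
CL = 0.693 × Vd / t½ = 0.693 × 780.0 / 44.7 = 12.09 L/h
D = CL × Css × τ / F = 12.09 × 2.12 × 24 / 0.22 = 2796 mg

(a) 1650 mg; (b) 2800 mg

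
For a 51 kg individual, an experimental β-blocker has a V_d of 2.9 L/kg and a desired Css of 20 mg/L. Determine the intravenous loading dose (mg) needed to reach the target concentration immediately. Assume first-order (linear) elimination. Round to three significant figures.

Vd = 2.9 L/kg × 51 kg = 147.9 L
LD = Vd × C = 147.9 × 20.00 = 2958 mg

2960 mg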